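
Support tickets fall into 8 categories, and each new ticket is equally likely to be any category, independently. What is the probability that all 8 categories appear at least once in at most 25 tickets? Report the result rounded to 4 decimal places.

By inclusion–exclusion over which categories are missing,
P(all seen) = Σ_{j=0}^{8} (-1)^j C(8,j)((8-j)/8)^25
= 1.00000 - 0.28398 + 0.02107 - 0.00044 + 0.00000 - 0.00000 + 0.00000 - 0.00000 + 0.00000
= 0.73665.

0.7366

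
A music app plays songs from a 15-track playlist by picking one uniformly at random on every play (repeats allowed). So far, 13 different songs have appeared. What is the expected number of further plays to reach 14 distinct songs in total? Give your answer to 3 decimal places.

From k distinct to k+1 distinct takes on average 15/(15-k) plays.
Only the k = 13 term is needed: E = 15/2 = 7.5000.

7.500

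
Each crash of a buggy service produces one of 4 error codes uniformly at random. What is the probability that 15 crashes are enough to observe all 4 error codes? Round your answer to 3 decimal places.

0.947

Let A_i be the event that error code i is missing after 15 crashes. By inclusion–exclusion on the A_i,
P(all seen) = Σ_{j=0}^{4} (-1)^j C(4,j)((4-j)/4)^15
= 1.0000 - 0.0535 + 0.0002 - 0.0000 + 0.0000
= 0.9467.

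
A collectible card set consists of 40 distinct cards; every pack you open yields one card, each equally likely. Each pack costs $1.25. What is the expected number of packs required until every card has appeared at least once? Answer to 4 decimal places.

171.1417

Split into phases: going from k distinct to k+1 distinct takes on average 40/(40-k) packs.
E[T] = 40/40 + 40/39 + 40/38 + ... + 40/2 + 40/1 = 40·H_{40}.
H_{40} = 4.27854, so E[T] = 171.14172.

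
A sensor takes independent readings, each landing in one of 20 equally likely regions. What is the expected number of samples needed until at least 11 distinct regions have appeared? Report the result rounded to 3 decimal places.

Going from k to k+1 distinct takes a geometric number of samples with mean 20/(20-k).
Sum over k = 0,...,10: E = 20/20 + 20/19 + 20/18 + ... + 20/11 + 20/10 = 15.3754.

15.375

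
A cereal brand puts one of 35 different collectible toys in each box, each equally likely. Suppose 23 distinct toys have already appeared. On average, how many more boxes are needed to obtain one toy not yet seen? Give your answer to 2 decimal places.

Each box yields a new toy with probability (35-23)/35 = 12/35, so the wait is geometric with mean 35/12.
E = 35/12 = 2.917.

2.92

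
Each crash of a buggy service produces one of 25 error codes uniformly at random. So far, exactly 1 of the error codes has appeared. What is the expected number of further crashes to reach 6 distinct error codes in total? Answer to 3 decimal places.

The wait to go from k to k+1 distinct error codes is geometric with mean 25/(25-k).
Sum over k = 1,...,5: E = 25/24 + 25/23 + 25/22 + 25/21 + 25/20 = 5.7055.

5.705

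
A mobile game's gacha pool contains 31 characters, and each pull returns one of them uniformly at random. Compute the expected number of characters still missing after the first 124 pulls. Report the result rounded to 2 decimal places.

For each character, P(unseen after 124) = (30/31)^124 = 0.017.
By linearity of expectation, E[unseen] = 31·(30/31)^124 = 0.532.

0.53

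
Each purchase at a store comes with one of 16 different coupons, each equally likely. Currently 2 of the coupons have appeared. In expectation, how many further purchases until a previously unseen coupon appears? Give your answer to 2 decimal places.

1.14

The number of purchases until the next new coupon is geometric with success probability 14/16, so its mean is 16/14.
E = 16/14 = 1.143.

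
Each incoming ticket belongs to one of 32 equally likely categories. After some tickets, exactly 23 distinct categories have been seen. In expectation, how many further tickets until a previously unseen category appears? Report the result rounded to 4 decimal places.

Each ticket yields a new category with probability (32-23)/32 = 9/32, so the wait is geometric with mean 32/9.
E = 32/9 = 3.55556.

3.5556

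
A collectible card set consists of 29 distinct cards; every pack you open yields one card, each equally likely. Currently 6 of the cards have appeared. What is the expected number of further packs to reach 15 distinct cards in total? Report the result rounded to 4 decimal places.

With k distinct cards already seen, the next new one takes an expected 29/(29-k) packs.
Sum over k = 6,...,14: E = 29/23 + 29/22 + 29/21 + ... + 29/16 + 29/15 = 13.99915.

13.9991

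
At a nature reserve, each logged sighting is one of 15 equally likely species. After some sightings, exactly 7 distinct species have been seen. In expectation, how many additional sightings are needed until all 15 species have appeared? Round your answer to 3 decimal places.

From k distinct to k+1 distinct takes on average 15/(15-k) sightings.
Sum over k = 7,...,14: E = 15/8 + 15/7 + 15/6 + ... + 15/2 + 15/1 = 40.7679.

40.768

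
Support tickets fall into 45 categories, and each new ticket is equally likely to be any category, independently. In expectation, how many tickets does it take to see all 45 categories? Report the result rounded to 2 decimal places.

197.77

The wait to go from k to k+1 distinct categories is geometric with mean 45/(45-k).
E[T] = 45/45 + 45/44 + 45/43 + ... + 45/2 + 45/1 = 45·H_{45}.
H_{45} = 4.395, so E[T] = 197.773.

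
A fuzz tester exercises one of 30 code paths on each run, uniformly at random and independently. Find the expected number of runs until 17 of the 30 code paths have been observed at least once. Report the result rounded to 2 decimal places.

With k distinct code paths already seen, the next new one arrives after an expected 30/(30-k) runs.
Sum over k = 0,...,16: E = 30/30 + 30/29 + 30/28 + ... + 30/15 + 30/14 = 24.446.

24.45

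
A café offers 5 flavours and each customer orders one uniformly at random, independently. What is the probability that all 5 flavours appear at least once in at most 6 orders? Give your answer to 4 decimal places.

0.1152

By inclusion–exclusion over which flavours are missing,
P(all seen) = Σ_{j=0}^{5} (-1)^j C(5,j)((5-j)/5)^6
= 1.00000 - 1.31072 + 0.46656 - 0.04096 + 0.00032 - 0.00000
= 0.11520.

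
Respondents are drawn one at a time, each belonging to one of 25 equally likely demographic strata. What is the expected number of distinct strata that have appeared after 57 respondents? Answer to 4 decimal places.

22.5599

For each stratum, P(seen in 57 respondents) = 1 - (24/25)^57 = 0.90240.
By linearity of expectation, E[distinct seen] = 25·(1 - (24/25)^57) = 22.55994.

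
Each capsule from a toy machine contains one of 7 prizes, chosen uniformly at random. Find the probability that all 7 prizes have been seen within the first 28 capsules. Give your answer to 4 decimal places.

0.9082

Let A_i be the event that prize i is missing after 28 capsules. By inclusion–exclusion on the A_i,
P(all seen) = Σ_{j=0}^{7} (-1)^j C(7,j)((7-j)/7)^28
= 1.00000 - 0.09345 + 0.00170 - 0.00001 + 0.00000 - 0.00000 + 0.00000 - 0.00000
= 0.90824.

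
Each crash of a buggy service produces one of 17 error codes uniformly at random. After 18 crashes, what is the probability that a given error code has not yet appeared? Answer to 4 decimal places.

0.3358

On each crash the fixed error code fails to appear with probability 16/17.
P(still missing after 18) = (16/17)^18 = 0.33580.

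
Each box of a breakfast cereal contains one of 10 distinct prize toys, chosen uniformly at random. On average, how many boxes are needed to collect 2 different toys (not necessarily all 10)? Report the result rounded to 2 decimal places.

Going from k to k+1 distinct takes a geometric number of boxes with mean 10/(10-k).
Sum over k = 0,...,1: E = 10/10 + 10/9 = 2.111.

2.11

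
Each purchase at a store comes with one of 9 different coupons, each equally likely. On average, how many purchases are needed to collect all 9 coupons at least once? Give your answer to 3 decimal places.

25.461

The wait to go from k to k+1 distinct coupons is geometric with mean 9/(9-k).
E[T] = 9/9 + 9/8 + 9/7 + ... + 9/2 + 9/1 = 9·H_{9}.
H_{9} = 2.8290, so E[T] = 25.4607.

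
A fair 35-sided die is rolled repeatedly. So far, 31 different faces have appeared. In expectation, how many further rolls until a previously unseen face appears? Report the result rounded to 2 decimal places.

8.75

The number of rolls until the next new face is geometric with success probability 4/35, so its mean is 35/4.
E = 35/4 = 8.750.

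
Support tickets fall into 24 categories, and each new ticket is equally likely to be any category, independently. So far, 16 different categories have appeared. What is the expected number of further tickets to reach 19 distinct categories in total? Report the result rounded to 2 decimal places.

10.43

From k distinct to k+1 distinct takes on average 24/(24-k) tickets.
Sum over k = 16,...,18: E = 24/8 + 24/7 + 24/6 = 10.429.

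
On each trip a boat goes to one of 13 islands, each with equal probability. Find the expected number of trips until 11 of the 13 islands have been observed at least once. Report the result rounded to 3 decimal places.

Going from k to k+1 distinct takes a geometric number of trips with mean 13/(13-k).
Sum over k = 0,...,10: E = 13/13 + 13/12 + 13/11 + ... + 13/4 + 13/3 = 21.8417.

21.842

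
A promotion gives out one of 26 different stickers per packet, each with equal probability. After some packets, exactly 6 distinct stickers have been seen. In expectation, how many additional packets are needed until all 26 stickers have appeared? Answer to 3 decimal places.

With k distinct stickers already seen, the next new one takes an expected 26/(26-k) packets.
Sum over k = 6,...,25: E = 26/20 + 26/19 + 26/18 + ... + 26/2 + 26/1 = 93.5412.

93.541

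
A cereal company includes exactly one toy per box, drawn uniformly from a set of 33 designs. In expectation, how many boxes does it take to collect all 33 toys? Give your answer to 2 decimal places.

Split into phases: going from k distinct to k+1 distinct takes on average 33/(33-k) boxes.
E[T] = 33/33 + 33/32 + 33/31 + ... + 33/2 + 33/1 = 33·H_{33}.
H_{33} = 4.089, so E[T] = 134.930.

134.93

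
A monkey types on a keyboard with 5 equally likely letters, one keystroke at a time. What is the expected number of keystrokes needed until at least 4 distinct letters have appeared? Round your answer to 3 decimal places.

6.417

Going from k to k+1 distinct takes a geometric number of keystrokes with mean 5/(5-k).
Sum over k = 0,...,3: E = 5/5 + 5/4 + 5/3 + 5/2 = 6.4167.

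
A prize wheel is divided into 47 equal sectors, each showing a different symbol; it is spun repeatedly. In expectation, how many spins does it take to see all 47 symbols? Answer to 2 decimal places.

208.58

Split into phases: going from k distinct to k+1 distinct takes on average 47/(47-k) spins.
E[T] = 47/47 + 47/46 + 47/45 + ... + 47/2 + 47/1 = 47·H_{47}.
H_{47} = 4.438, so E[T] = 208.584.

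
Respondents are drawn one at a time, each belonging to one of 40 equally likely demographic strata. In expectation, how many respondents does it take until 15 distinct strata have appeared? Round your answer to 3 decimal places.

18.503

With k distinct strata already seen, the next new one arrives after an expected 40/(40-k) respondents.
Sum over k = 0,...,14: E = 40/40 + 40/39 + 40/38 + ... + 40/27 + 40/26 = 18.5034.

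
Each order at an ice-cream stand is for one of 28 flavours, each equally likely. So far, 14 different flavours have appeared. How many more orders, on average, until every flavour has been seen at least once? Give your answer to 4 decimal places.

91.0437

The wait to go from k to k+1 distinct flavours is geometric with mean 28/(28-k).
Sum over k = 14,...,27: E = 28/14 + 28/13 + 28/12 + ... + 28/2 + 28/1 = 91.04375.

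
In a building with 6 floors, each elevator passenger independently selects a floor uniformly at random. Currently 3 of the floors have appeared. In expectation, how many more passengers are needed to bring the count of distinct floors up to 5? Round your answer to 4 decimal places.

The wait to go from k to k+1 distinct floors is geometric with mean 6/(6-k).
Sum over k = 3,...,4: E = 6/3 + 6/2 = 5.00000.

5.0000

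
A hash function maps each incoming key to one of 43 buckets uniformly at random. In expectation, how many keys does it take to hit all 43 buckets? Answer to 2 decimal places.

After k distinct buckets have appeared, the next key gives a new one with probability (43-k)/43, so the expected wait for the (k+1)-th is 43/(43-k).
E[T] = 43/43 + 43/42 + 43/41 + ... + 43/2 + 43/1 = 43·H_{43}.
H_{43} = 4.350, so E[T] = 187.050.

187.05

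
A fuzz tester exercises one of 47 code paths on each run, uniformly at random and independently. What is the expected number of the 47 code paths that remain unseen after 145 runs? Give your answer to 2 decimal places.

2.08

For each code path, P(unseen after 145) = (46/47)^145 = 0.044.
By linearity of expectation, E[unseen] = 47·(46/47)^145 = 2.079.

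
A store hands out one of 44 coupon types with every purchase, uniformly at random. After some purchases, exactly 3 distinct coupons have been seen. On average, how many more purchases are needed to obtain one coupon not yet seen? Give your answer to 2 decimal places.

Each purchase yields a new coupon with probability (44-3)/44 = 41/44, so the wait is geometric with mean 44/41.
E = 44/41 = 1.073.

1.07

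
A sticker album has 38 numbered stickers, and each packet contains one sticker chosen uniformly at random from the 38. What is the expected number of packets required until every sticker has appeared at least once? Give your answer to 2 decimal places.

160.66

The wait to go from k to k+1 distinct stickers is geometric with mean 38/(38-k).
E[T] = 38/38 + 38/37 + 38/36 + ... + 38/2 + 38/1 = 38·H_{38}.
H_{38} = 4.228, so E[T] = 160.660.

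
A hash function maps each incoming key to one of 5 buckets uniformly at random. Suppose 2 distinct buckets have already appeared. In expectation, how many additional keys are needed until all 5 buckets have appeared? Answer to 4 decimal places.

The wait to go from k to k+1 distinct buckets is geometric with mean 5/(5-k).
Sum over k = 2,...,4: E = 5/3 + 5/2 + 5/1 = 9.16667.

9.1667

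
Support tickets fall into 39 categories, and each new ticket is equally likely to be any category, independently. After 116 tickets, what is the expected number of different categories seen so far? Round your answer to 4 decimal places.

For each category, P(seen in 116 tickets) = 1 - (38/39)^116 = 0.95086.
By linearity of expectation, E[distinct seen] = 39·(1 - (38/39)^116) = 37.08368.

37.0837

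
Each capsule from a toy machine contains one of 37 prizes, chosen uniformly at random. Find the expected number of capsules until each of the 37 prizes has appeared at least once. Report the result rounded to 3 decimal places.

155.459

After k distinct prizes have appeared, the next capsule gives a new one with probability (37-k)/37, so the expected wait for the (k+1)-th is 37/(37-k).
E[T] = 37/37 + 37/36 + 37/35 + ... + 37/2 + 37/1 = 37·H_{37}.
H_{37} = 4.2016, so E[T] = 155.4587.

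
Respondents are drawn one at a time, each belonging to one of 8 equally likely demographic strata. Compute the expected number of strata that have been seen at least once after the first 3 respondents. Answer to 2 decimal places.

2.64

For each stratum, P(seen in 3 respondents) = 1 - (7/8)^3 = 0.330.
By linearity of expectation, E[distinct seen] = 8·(1 - (7/8)^3) = 2.641.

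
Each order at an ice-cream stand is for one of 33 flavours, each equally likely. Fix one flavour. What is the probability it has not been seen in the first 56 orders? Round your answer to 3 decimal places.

Each order misses the fixed flavour with probability (33-1)/33 = 32/33, independently.
P(still missing after 56) = (32/33)^56 = 0.1785.

0.178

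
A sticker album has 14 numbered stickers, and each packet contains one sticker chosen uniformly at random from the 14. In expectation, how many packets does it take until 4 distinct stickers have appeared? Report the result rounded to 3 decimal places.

4.516

With k distinct stickers already seen, the next new one arrives after an expected 14/(14-k) packets.
Sum over k = 0,...,3: E = 14/14 + 14/13 + 14/12 + 14/11 = 4.5163.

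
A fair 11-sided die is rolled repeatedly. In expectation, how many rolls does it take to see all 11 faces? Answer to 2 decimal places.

Split into phases: going from k distinct to k+1 distinct takes on average 11/(11-k) rolls.
E[T] = 11/11 + 11/10 + 11/9 + ... + 11/2 + 11/1 = 11·H_{11}.
H_{11} = 3.020, so E[T] = 33.219.

33.22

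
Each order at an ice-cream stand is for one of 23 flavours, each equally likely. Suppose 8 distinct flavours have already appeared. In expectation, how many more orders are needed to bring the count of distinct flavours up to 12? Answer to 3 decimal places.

From k distinct to k+1 distinct takes on average 23/(23-k) orders.
Sum over k = 8,...,11: E = 23/15 + 23/14 + 23/13 + 23/12 = 6.8621.

6.862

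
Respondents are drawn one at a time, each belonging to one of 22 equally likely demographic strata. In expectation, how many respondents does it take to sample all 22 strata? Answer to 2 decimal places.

After k distinct strata have appeared, the next respondent gives a new one with probability (22-k)/22, so the expected wait for the (k+1)-th is 22/(22-k).
E[T] = 22/22 + 22/21 + 22/20 + ... + 22/2 + 22/1 = 22·H_{22}.
H_{22} = 3.691, so E[T] = 81.198.

81.20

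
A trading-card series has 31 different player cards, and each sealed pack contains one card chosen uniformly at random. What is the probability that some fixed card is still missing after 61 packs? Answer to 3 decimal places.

Each pack misses the fixed card with probability (31-1)/31 = 30/31, independently.
P(still missing after 61) = (30/31)^61 = 0.1353.

0.135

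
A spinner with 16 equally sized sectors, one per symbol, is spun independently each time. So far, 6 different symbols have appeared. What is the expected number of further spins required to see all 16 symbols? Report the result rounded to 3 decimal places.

The wait to go from k to k+1 distinct symbols is geometric with mean 16/(16-k).
Sum over k = 6,...,15: E = 16/10 + 16/9 + 16/8 + ... + 16/2 + 16/1 = 46.8635.

46.863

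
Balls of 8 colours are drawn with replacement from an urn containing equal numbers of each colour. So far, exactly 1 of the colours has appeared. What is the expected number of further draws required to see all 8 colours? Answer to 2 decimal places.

From k distinct to k+1 distinct takes on average 8/(8-k) draws.
Sum over k = 1,...,7: E = 8/7 + 8/6 + 8/5 + ... + 8/2 + 8/1 = 20.743.

20.74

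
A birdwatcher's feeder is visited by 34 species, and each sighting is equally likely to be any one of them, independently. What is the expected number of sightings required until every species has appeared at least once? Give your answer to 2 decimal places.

The wait to go from k to k+1 distinct species is geometric with mean 34/(34-k).
E[T] = 34/34 + 34/33 + 34/32 + ... + 34/2 + 34/1 = 34·H_{34}.
H_{34} = 4.118, so E[T] = 140.019.

140.02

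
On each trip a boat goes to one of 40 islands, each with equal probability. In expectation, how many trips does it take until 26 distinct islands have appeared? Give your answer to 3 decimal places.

With k distinct islands already seen, the next new one arrives after an expected 40/(40-k) trips.
Sum over k = 0,...,25: E = 40/40 + 40/39 + 40/38 + ... + 40/16 + 40/15 = 41.0792.

41.079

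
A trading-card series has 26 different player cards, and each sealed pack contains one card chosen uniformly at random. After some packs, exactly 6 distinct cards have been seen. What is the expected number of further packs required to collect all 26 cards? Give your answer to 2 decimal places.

93.54

With k distinct cards already seen, the next new one takes an expected 26/(26-k) packs.
Sum over k = 6,...,25: E = 26/20 + 26/19 + 26/18 + ... + 26/2 + 26/1 = 93.541.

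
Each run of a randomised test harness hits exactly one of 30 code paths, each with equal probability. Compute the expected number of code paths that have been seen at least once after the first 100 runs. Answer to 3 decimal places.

For each code path, P(seen in 100 runs) = 1 - (29/30)^100 = 0.9663.
By linearity of expectation, E[distinct seen] = 30·(1 - (29/30)^100) = 28.9889.

28.989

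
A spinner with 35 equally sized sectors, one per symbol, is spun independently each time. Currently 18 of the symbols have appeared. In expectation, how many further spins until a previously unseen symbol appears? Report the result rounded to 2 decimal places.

The number of spins until the next new symbol is geometric with success probability 17/35, so its mean is 35/17.
E = 35/17 = 2.059.

2.06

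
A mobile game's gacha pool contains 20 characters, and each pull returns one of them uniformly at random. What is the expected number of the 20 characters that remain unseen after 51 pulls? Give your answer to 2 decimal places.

For each character, P(unseen after 51) = (19/20)^51 = 0.073.
By linearity of expectation, E[unseen] = 20·(19/20)^51 = 1.462.

1.46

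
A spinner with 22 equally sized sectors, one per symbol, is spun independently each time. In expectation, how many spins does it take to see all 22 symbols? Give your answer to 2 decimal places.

The wait to go from k to k+1 distinct symbols is geometric with mean 22/(22-k).
E[T] = 22/22 + 22/21 + 22/20 + ... + 22/2 + 22/1 = 22·H_{22}.
H_{22} = 3.691, so E[T] = 81.198.

81.20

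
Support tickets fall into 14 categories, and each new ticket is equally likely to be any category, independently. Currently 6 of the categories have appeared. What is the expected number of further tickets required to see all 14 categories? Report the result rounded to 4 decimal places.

The wait to go from k to k+1 distinct categories is geometric with mean 14/(14-k).
Sum over k = 6,...,13: E = 14/8 + 14/7 + 14/6 + ... + 14/2 + 14/1 = 38.05000.

38.0500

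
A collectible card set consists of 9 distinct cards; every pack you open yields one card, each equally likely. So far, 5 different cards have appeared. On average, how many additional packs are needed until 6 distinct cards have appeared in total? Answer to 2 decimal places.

2.25

From k distinct to k+1 distinct takes on average 9/(9-k) packs.
Only the k = 5 term is needed: E = 9/4 = 2.250.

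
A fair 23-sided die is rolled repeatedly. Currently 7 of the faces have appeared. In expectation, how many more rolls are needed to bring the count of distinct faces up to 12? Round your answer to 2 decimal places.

8.30

The wait to go from k to k+1 distinct faces is geometric with mean 23/(23-k).
Sum over k = 7,...,11: E = 23/16 + 23/15 + 23/14 + 23/13 + 23/12 = 8.300.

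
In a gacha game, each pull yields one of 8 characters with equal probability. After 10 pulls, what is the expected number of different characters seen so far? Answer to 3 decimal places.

For each character, P(seen in 10 pulls) = 1 - (7/8)^10 = 0.7369.
By linearity of expectation, E[distinct seen] = 8·(1 - (7/8)^10) = 5.8954.

5.895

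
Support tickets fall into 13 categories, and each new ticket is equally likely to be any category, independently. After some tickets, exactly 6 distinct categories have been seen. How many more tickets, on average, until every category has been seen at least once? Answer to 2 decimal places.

33.71

The wait to go from k to k+1 distinct categories is geometric with mean 13/(13-k).
Sum over k = 6,...,12: E = 13/7 + 13/6 + 13/5 + ... + 13/2 + 13/1 = 33.707.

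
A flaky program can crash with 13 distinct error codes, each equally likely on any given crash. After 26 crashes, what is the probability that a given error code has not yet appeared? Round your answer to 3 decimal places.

0.125

Each crash misses the fixed error code with probability (13-1)/13 = 12/13, independently.
P(still missing after 26) = (12/13)^26 = 0.1248.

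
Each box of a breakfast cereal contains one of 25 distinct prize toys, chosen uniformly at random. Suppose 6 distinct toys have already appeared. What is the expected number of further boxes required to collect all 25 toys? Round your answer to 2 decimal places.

88.69

The wait to go from k to k+1 distinct toys is geometric with mean 25/(25-k).
Sum over k = 6,...,24: E = 25/19 + 25/18 + 25/17 + ... + 25/2 + 25/1 = 88.693.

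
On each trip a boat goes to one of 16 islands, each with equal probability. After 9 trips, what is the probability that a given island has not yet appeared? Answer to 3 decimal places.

On each trip the fixed island fails to appear with probability 15/16.
P(still missing after 9) = (15/16)^9 = 0.5594.

0.559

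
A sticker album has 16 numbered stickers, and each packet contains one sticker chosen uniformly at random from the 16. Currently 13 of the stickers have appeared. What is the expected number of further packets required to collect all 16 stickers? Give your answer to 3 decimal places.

The wait to go from k to k+1 distinct stickers is geometric with mean 16/(16-k).
Sum over k = 13,...,15: E = 16/3 + 16/2 + 16/1 = 29.3333.

29.333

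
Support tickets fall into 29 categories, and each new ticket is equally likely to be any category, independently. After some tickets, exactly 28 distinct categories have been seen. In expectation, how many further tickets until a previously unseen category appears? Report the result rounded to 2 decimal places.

The number of tickets until the next new category is geometric with success probability 1/29, so its mean is 29/1.
E = 29/1 = 29.000.

29.00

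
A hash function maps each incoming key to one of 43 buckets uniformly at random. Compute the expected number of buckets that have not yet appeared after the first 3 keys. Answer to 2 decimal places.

40.07

For each bucket, P(unseen after 3) = (42/43)^3 = 0.932.
By linearity of expectation, E[unseen] = 43·(42/43)^3 = 40.069.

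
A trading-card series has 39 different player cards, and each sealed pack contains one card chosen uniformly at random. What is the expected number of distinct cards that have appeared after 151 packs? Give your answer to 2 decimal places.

For each card, P(seen in 151 packs) = 1 - (38/39)^151 = 0.980.
By linearity of expectation, E[distinct seen] = 39·(1 - (38/39)^151) = 38.228.

38.23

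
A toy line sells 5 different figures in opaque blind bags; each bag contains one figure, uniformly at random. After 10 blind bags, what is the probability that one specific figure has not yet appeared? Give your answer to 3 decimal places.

0.107

Each blind bag misses the fixed figure with probability (5-1)/5 = 4/5, independently.
P(still missing after 10) = (4/5)^10 = 0.1074.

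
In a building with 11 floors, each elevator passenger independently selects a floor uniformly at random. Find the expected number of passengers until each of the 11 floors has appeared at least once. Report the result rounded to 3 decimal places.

Split into phases: going from k distinct to k+1 distinct takes on average 11/(11-k) passengers.
E[T] = 11/11 + 11/10 + 11/9 + ... + 11/2 + 11/1 = 11·H_{11}.
H_{11} = 3.0199, so E[T] = 33.2187.

33.219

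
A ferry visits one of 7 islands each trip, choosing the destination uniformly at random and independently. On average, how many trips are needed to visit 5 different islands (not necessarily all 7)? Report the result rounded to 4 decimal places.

7.6500

Going from k to k+1 distinct takes a geometric number of trips with mean 7/(7-k).
Sum over k = 0,...,4: E = 7/7 + 7/6 + 7/5 + 7/4 + 7/3 = 7.65000.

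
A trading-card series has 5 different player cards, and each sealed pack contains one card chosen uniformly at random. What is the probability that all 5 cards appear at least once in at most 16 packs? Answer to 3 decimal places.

Let A_i be the event that card i is missing after 16 packs. By inclusion–exclusion on the A_i,
P(all seen) = Σ_{j=0}^{5} (-1)^j C(5,j)((5-j)/5)^16
= 1.0000 - 0.1407 + 0.0028 - 0.0000 + 0.0000 - 0.0000
= 0.8621.

0.862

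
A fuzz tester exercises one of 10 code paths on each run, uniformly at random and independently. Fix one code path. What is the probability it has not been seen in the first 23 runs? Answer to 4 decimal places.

On each run the fixed code path fails to appear with probability 9/10.
P(still missing after 23) = (9/10)^23 = 0.08863.

0.0886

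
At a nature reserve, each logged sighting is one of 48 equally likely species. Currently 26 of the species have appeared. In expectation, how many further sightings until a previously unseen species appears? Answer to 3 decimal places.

Each sighting yields a new species with probability (48-26)/48 = 22/48, so the wait is geometric with mean 48/22.
E = 48/22 = 2.1818.

2.182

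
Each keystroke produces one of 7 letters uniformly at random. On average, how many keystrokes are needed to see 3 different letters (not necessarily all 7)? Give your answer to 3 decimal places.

3.567

Going from k to k+1 distinct takes a geometric number of keystrokes with mean 7/(7-k).
Sum over k = 0,...,2: E = 7/7 + 7/6 + 7/5 = 3.5667.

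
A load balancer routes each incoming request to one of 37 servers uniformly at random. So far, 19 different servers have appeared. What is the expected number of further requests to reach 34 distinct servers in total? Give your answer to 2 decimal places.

61.49

The wait to go from k to k+1 distinct servers is geometric with mean 37/(37-k).
Sum over k = 19,...,33: E = 37/18 + 37/17 + 37/16 + ... + 37/5 + 37/4 = 61.486.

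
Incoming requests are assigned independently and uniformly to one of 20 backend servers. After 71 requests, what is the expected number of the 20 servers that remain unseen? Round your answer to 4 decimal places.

For each server, P(unseen after 71) = (19/20)^71 = 0.02620.
By linearity of expectation, E[unseen] = 20·(19/20)^71 = 0.52409.

0.5241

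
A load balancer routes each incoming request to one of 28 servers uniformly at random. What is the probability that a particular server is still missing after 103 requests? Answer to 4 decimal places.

On each request the fixed server fails to appear with probability 27/28.
P(still missing after 103) = (27/28)^103 = 0.02362.

0.0236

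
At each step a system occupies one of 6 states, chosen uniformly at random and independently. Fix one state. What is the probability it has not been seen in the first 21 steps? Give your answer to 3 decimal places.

0.022

Each step misses the fixed state with probability (6-1)/6 = 5/6, independently.
P(still missing after 21) = (5/6)^21 = 0.0217.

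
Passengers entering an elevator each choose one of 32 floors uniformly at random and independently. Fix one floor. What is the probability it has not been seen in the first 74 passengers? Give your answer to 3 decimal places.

0.095

Each passenger misses the fixed floor with probability (32-1)/32 = 31/32, independently.
P(still missing after 74) = (31/32)^74 = 0.0954.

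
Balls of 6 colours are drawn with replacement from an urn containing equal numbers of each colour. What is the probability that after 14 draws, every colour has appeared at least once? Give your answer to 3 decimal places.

0.583

By inclusion–exclusion over which colours are missing,
P(all seen) = Σ_{j=0}^{6} (-1)^j C(6,j)((6-j)/6)^14
= 1.0000 - 0.4673 + 0.0514 - 0.0012 + 0.0000 - 0.0000 + 0.0000
= 0.5828.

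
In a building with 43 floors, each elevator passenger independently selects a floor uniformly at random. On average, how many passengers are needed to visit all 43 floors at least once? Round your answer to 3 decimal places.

187.050

After k distinct floors have appeared, the next passenger gives a new one with probability (43-k)/43, so the expected wait for the (k+1)-th is 43/(43-k).
E[T] = 43/43 + 43/42 + 43/41 + ... + 43/2 + 43/1 = 43·H_{43}.
H_{43} = 4.3500, so E[T] = 187.0499.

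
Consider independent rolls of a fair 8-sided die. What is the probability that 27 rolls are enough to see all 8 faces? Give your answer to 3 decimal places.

0.794

Let A_i be the event that face i is missing after 27 rolls. By inclusion–exclusion on the A_i,
P(all seen) = Σ_{j=0}^{8} (-1)^j C(8,j)((8-j)/8)^27
= 1.0000 - 0.2174 + 0.0119 - 0.0002 + 0.0000 - 0.0000 + 0.0000 - 0.0000 + 0.0000
= 0.7943.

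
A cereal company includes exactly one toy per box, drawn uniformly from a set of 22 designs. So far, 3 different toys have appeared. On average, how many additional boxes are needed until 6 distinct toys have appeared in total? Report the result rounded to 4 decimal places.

From k distinct to k+1 distinct takes on average 22/(22-k) boxes.
Sum over k = 3,...,5: E = 22/19 + 22/18 + 22/17 = 3.67423.

3.6742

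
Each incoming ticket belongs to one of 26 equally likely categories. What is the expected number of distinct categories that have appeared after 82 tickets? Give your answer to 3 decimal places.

24.957

For each category, P(seen in 82 tickets) = 1 - (25/26)^82 = 0.9599.
By linearity of expectation, E[distinct seen] = 26·(1 - (25/26)^82) = 24.9571.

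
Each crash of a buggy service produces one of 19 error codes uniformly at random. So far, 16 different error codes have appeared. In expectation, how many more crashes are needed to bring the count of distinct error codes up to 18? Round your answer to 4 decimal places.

15.8333

From k distinct to k+1 distinct takes on average 19/(19-k) crashes.
Sum over k = 16,...,17: E = 19/3 + 19/2 = 15.83333.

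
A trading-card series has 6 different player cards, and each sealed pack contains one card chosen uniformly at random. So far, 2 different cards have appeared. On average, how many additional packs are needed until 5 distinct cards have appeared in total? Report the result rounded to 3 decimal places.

The wait to go from k to k+1 distinct cards is geometric with mean 6/(6-k).
Sum over k = 2,...,4: E = 6/4 + 6/3 + 6/2 = 6.5000.

6.500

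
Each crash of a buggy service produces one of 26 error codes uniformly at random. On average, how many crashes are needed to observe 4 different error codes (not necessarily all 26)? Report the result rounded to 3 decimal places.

4.254

With k distinct error codes already seen, the next new one arrives after an expected 26/(26-k) crashes.
Sum over k = 0,...,3: E = 26/26 + 26/25 + 26/24 + 26/23 = 4.2538.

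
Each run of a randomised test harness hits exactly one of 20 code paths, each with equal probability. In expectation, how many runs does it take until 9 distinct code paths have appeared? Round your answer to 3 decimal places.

With k distinct code paths already seen, the next new one arrives after an expected 20/(20-k) runs.
Sum over k = 0,...,8: E = 20/20 + 20/19 + 20/18 + ... + 20/13 + 20/12 = 11.5572.

11.557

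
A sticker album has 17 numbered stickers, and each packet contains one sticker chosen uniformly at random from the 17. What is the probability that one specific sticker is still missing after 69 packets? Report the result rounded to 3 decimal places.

0.015

On each packet the fixed sticker fails to appear with probability 16/17.
P(still missing after 69) = (16/17)^69 = 0.0153.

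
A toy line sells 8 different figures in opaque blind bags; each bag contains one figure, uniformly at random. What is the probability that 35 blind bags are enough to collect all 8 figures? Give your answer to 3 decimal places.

0.926

By inclusion–exclusion over which figures are missing,
P(all seen) = Σ_{j=0}^{8} (-1)^j C(8,j)((8-j)/8)^35
= 1.0000 - 0.0747 + 0.0012 - 0.0000 + 0.0000 - 0.0000 + 0.0000 - 0.0000 + 0.0000
= 0.9265.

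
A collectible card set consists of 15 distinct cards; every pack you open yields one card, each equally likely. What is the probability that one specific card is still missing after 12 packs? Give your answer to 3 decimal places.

Each pack misses the fixed card with probability (15-1)/15 = 14/15, independently.
P(still missing after 12) = (14/15)^12 = 0.4370.

0.437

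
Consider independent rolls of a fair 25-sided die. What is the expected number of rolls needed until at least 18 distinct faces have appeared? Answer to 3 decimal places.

With k distinct faces already seen, the next new one arrives after an expected 25/(25-k) rolls.
Sum over k = 0,...,17: E = 25/25 + 25/24 + 25/23 + ... + 25/9 + 25/8 = 30.5775.

30.578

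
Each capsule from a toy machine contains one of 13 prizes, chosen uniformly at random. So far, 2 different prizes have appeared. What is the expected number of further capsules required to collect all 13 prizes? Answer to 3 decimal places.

The wait to go from k to k+1 distinct prizes is geometric with mean 13/(13-k).
Sum over k = 2,...,12: E = 13/11 + 13/10 + 13/9 + ... + 13/2 + 13/1 = 39.2584.

39.258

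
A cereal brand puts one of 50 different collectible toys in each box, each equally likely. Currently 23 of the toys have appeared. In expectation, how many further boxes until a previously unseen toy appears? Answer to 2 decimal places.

Each box yields a new toy with probability (50-23)/50 = 27/50, so the wait is geometric with mean 50/27.
E = 50/27 = 1.852.

1.85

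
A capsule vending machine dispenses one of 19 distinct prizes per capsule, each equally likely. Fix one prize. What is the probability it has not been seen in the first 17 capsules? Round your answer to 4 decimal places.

0.3989

Each capsule misses the fixed prize with probability (19-1)/19 = 18/19, independently.
P(still missing after 17) = (18/19)^17 = 0.39886.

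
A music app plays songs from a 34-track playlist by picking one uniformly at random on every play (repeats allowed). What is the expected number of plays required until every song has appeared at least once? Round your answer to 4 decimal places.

140.0191

The wait to go from k to k+1 distinct songs is geometric with mean 34/(34-k).
E[T] = 34/34 + 34/33 + 34/32 + ... + 34/2 + 34/1 = 34·H_{34}.
H_{34} = 4.11821, so E[T] = 140.01914.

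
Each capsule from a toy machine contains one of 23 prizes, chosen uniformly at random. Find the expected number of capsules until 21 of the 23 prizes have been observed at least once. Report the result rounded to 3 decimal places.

Going from k to k+1 distinct takes a geometric number of capsules with mean 23/(23-k).
Sum over k = 0,...,20: E = 23/23 + 23/22 + 23/21 + ... + 23/4 + 23/3 = 51.3887.

51.389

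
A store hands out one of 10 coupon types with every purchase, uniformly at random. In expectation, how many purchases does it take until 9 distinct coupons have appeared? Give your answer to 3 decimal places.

Going from k to k+1 distinct takes a geometric number of purchases with mean 10/(10-k).
Sum over k = 0,...,8: E = 10/10 + 10/9 + 10/8 + ... + 10/3 + 10/2 = 19.2897.

19.290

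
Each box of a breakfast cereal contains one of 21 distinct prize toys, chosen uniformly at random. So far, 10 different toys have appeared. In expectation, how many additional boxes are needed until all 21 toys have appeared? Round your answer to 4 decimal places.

With k distinct toys already seen, the next new one takes an expected 21/(21-k) boxes.
Sum over k = 10,...,20: E = 21/11 + 21/10 + 21/9 + ... + 21/2 + 21/1 = 63.41742.

63.4174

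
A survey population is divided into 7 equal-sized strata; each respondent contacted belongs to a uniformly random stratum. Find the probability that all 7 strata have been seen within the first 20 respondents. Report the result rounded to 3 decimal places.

By inclusion–exclusion over which strata are missing,
P(all seen) = Σ_{j=0}^{7} (-1)^j C(7,j)((7-j)/7)^20
= 1.0000 - 0.3207 + 0.0251 - 0.0005 + 0.0000 - 0.0000 + 0.0000 - 0.0000
= 0.7039.

0.704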